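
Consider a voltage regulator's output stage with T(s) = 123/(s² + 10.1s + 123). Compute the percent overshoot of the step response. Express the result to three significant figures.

ω_n = √123 = 11.1 rad/s; ζ = 10.1/(2·11.1) = 0.455.
%OS = 100·exp(−πζ/√(1−ζ²)) = 20.1%.

%OS ≈ 20.1%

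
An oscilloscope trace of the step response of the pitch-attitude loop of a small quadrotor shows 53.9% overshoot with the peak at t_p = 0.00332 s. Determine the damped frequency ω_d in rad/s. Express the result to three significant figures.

ω_d ≈ 946 rad/s

t_p = π/ω_d, so ω_d = π/0.00332 = 946 rad/s.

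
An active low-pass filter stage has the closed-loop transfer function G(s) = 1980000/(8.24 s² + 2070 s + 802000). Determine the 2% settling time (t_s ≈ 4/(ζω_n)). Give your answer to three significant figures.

Dividing through by 8.24: denominator becomes s² + 251.2 s + 97330.
So ω_n = √97330 = 312 rad/s and ζ = 251.2/(2·312) = 0.403.
t_s ≈ 4/(ζω_n) = 0.0318 s.

t_s ≈ 0.0318 s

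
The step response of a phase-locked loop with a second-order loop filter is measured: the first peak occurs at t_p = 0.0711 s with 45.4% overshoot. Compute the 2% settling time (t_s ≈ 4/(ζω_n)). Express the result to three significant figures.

The overshoot fixes ζ = −ln(OS)/√(π²+ln²(OS)) = 0.244.
From t_p = π/ω_d, ω_d = π/0.0711 = 44.2 rad/s, so ω_n = ω_d/√(1−ζ²) = 45.6 rad/s.
t_s ≈ 4/(ζω_n) = 4/(0.244·45.6) = 0.360 s.

t_s ≈ 0.360 s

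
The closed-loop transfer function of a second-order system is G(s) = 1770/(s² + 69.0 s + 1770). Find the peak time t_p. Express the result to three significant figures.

Matching coefficients with s² + 2ζω_n s + ω_n² gives ω_n² = 1770 ⇒ ω_n = 42.1 rad/s, and ζ = 69.0/(2ω_n) = 0.820.
The damped frequency ω_d = ω_n√(1−ζ²) = 24.1 rad/s. Then t_p = π/ω_d = 0.130 s.

t_p ≈ 0.130 s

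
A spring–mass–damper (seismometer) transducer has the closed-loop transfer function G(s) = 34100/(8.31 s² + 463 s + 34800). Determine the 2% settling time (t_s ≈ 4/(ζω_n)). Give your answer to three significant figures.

t_s ≈ 0.144 s

Dividing through by 8.31: denominator becomes s² + 55.72 s + 4188.
So ω_n = √4188 = 64.7 rad/s and ζ = 55.72/(2·64.7) = 0.430.
t_s ≈ 4/(ζω_n) = 0.144 s.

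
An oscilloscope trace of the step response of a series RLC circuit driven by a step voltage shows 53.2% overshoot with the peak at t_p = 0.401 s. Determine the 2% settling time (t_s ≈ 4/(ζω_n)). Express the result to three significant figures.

ζ from %OS: ζ = |ln 0.532|/√(π²+ln²0.532) = 0.197.
From t_p = π/ω_d, ω_d = π/0.401 = 7.83 rad/s, so ω_n = ω_d/√(1−ζ²) = 7.99 rad/s.
t_s ≈ 4/(ζω_n) = 4/(0.197·7.99) = 2.54 s.

t_s ≈ 2.54 s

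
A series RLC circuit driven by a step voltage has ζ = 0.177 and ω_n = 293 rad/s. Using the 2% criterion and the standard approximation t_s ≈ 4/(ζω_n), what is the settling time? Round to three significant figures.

t_s ≈ 4/(ζω_n) = 4/(0.177 × 293) = 0.0771 s.

t_s ≈ 0.0771 s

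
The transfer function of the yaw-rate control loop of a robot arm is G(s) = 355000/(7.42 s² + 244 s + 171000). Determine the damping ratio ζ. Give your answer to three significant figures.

Dividing through by 7.42: denominator becomes s² + 32.88 s + 23050.
So ω_n = √23050 = 152 rad/s and ζ = 32.88/(2·152) = 0.108.

ζ ≈ 0.108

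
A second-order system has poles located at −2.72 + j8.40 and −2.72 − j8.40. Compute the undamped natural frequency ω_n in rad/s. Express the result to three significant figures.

The poles are at −σ ± jω_d with σ = 2.72 and ω_d = 8.40, so ω_n = √(σ²+ω_d²) = 8.83 rad/s and ζ = σ/ω_n = 0.308.

ω_n ≈ 8.83 rad/s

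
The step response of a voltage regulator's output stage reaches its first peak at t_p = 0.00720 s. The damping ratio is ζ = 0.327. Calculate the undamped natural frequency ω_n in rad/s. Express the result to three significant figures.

ω_n ≈ 462 rad/s

Peak time t_p = π/ω_d, so ω_d = π/t_p = π/0.00720 = 436 rad/s.
ω_n = ω_d/√(1−ζ²) = 436/√0.893 = 462 rad/s.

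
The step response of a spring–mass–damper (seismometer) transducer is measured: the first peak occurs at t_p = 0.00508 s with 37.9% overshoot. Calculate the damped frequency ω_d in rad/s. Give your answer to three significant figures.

t_p = π/ω_d, so ω_d = π/0.00508 = 618 rad/s.

ω_d ≈ 618 rad/s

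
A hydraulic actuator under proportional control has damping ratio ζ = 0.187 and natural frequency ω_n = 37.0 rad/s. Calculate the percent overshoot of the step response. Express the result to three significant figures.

For an underdamped second-order system, %OS = 100·exp(−πζ/√(1−ζ²)).
πζ/√(1−ζ²) = π·0.187/√(1−0.0350) = 0.5980, so %OS = 100·e^(−0.5980) = 55.0%.

%OS ≈ 55.0%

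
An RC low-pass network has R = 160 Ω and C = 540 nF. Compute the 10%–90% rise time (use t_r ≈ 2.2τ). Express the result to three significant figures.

τ = RC = 160 × 540 nF = 0.0000864 s.
t_r ≈ 2.2τ = 0.000190 s.

t_r ≈ 0.000190 s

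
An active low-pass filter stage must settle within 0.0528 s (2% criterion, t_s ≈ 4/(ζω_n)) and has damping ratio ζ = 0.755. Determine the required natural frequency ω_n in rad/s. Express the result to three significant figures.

Rearranging t_s ≈ 4/(ζω_n) gives ω_n = 4/(ζ·t_s) = 4/(0.755 × 0.0528) = 100 rad/s.

ω_n ≈ 100 rad/s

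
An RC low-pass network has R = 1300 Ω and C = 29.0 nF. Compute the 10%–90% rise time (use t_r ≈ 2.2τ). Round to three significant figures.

t_r ≈ 0.0000829 s

τ = RC = 1300 × 29.0 nF = 0.0000377 s.
t_r ≈ 2.2τ = 0.0000829 s.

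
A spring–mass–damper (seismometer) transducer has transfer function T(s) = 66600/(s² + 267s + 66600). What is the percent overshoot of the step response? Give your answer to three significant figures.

Matching coefficients with s² + 2ζω_n s + ω_n² gives ω_n² = 66600 ⇒ ω_n = 258 rad/s, and ζ = 267/(2ω_n) = 0.517.
%OS = 100 e^{−πζ/√(1−ζ²)} with ζ = 0.517 gives 15.0%.

%OS ≈ 15.0%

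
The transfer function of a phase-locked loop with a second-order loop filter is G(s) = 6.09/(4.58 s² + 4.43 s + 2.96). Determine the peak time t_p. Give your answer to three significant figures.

t_p ≈ 4.89 s

Dividing through by 4.58: denominator becomes s² + 0.9672 s + 0.6463.
So ω_n = √0.6463 = 0.804 rad/s and ζ = 0.9672/(2·0.804) = 0.602.
ω_d = ω_n√(1−ζ²) = 0.642 rad/s. t_p = π/ω_d = 4.89 s.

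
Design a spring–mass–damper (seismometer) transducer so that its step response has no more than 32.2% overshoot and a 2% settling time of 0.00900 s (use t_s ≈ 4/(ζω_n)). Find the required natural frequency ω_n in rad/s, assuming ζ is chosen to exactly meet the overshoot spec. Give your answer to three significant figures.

ζ = −ln(OS)/√(π² + (ln OS)²). With OS = 0.322, ln OS = −1.133 and ζ = 1.133/3.340 = 0.339.
Then ω_n = 4/(ζ t_s) = 4/(0.339 × 0.00900) = 1310 rad/s.

ω_n ≈ 1310 rad/s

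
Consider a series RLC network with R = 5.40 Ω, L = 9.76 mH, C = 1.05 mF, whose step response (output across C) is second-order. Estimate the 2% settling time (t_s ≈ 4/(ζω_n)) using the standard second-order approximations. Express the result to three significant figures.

For a series RLC circuit (capacitor voltage as output), ω_n = 1/√(LC) = 1/√(9.76 mH · 1.05 mF) = 312 rad/s.
ζ = (R/2)·√(C/L) = (5.40/2)·√(1.05 mF/9.76 mH) = 0.886.
t_s ≈ 4/(ζω_n) = 0.0145 s.

t_s ≈ 0.0145 s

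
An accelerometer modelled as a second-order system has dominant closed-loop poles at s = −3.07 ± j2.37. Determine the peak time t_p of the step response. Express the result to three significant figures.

t_p = π/ω_d with ω_d = 2.37 (the imaginary part), so t_p = 1.33 s.

t_p ≈ 1.33 s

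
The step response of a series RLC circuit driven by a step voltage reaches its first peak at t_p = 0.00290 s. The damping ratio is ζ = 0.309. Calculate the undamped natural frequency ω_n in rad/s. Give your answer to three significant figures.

Peak time t_p = π/ω_d, so ω_d = π/t_p = π/0.00290 = 1080 rad/s.
ω_n = ω_d/√(1−ζ²) = 1080/√0.905 = 1140 rad/s.

ω_n ≈ 1140 rad/s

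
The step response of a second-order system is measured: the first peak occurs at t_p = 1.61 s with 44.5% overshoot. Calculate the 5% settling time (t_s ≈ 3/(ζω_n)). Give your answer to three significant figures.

t_s ≈ 5.97 s

From the overshoot, ζ = −ln(OS)/√(π²+ln²(OS)) = 0.250.
From t_p = π/ω_d, ω_d = π/1.61 = 1.95 rad/s, so ω_n = ω_d/√(1−ζ²) = 2.02 rad/s.
t_s ≈ 3/(ζω_n) = 3/(0.250·2.02) = 5.97 s.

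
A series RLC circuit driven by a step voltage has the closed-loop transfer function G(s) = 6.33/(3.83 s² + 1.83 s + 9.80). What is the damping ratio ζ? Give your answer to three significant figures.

ζ ≈ 0.149

Dividing through by 3.83: denominator becomes s² + 0.4778 s + 2.559.
So ω_n = √2.559 = 1.60 rad/s and ζ = 0.4778/(2·1.60) = 0.149.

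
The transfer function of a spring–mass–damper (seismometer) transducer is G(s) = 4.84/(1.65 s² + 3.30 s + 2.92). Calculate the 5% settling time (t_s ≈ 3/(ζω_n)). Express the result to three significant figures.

Dividing through by 1.65: denominator becomes s² + 2.000 s + 1.770.
So ω_n = √1.770 = 1.33 rad/s and ζ = 2.000/(2·1.33) = 0.752.
t_s ≈ 3/(ζω_n) = 3.00 s.

t_s ≈ 3.00 s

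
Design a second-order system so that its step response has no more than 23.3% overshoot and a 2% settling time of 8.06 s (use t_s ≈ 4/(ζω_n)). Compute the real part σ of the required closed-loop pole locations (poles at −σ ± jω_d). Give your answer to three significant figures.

σ ≈ 0.496

The settling-time spec alone fixes σ = ζω_n = 4/t_s = 4/8.06 = 0.496.
(Overshoot then fixes ζ = 0.421 and hence ω_d = σ·√(1−ζ²)/ζ = 1.07 rad/s.)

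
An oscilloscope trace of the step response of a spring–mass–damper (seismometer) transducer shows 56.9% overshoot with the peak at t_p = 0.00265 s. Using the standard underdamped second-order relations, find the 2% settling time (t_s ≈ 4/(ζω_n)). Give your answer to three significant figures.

From the overshoot, ζ = −ln(OS)/√(π²+ln²(OS)) = 0.177.
t_p = π/ω_d ⇒ ω_d = 1190 rad/s; then ω_n = ω_d/√(1−ζ²) = 1200 rad/s.
t_s ≈ 4/(ζω_n) = 4/(0.177·1200) = 0.0188 s.

t_s ≈ 0.0188 s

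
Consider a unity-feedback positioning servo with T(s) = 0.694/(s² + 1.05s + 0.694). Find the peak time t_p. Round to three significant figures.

t_p ≈ 4.86 s

ω_n = √0.694 = 0.833 rad/s; ζ = 1.05/(2·0.833) = 0.630.
The damped frequency ω_d = ω_n√(1−ζ²) = 0.647 rad/s. Then t_p = π/ω_d = 4.86 s.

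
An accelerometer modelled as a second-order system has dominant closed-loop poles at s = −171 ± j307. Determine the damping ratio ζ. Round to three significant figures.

With σ = 171, ω_d = 307: ω_n = √(σ²+ω_d²) = 351 rad/s, ζ = σ/ω_n = 0.487.

ζ ≈ 0.487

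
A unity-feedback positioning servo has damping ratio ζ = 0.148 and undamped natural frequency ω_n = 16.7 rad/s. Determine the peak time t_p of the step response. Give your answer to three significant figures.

The damped frequency is ω_d = ω_n√(1−ζ²) = 16.7·√(1−0.0219) = 16.5 rad/s.
Peak time t_p = π/ω_d = π/16.5 = 0.190 s.

t_p ≈ 0.190 s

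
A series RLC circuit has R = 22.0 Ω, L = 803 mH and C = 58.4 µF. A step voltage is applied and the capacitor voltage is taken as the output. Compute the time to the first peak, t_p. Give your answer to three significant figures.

t_p ≈ 0.0216 s

For a series RLC circuit (capacitor voltage as output), ω_n = 1/√(LC) = 1/√(803 mH · 58.4 µF) = 146 rad/s.
ζ = (R/2)·√(C/L) = (22.0/2)·√(58.4 µF/803 mH) = 0.0938.
ω_d = 146·√(1 − 0.0938²) = 145 rad/s. t_p = π/ω_d = 0.0216 s.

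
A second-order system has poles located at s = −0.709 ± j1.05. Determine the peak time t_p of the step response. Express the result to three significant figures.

t_p ≈ 2.99 s

t_p = π/ω_d with ω_d = 1.05 (the imaginary part), so t_p = 2.99 s.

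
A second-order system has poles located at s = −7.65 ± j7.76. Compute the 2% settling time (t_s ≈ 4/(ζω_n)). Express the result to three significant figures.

For poles at −σ ± jω_d, ζω_n = σ = 7.65, so t_s ≈ 4/σ = 0.523 s.

t_s ≈ 0.523 s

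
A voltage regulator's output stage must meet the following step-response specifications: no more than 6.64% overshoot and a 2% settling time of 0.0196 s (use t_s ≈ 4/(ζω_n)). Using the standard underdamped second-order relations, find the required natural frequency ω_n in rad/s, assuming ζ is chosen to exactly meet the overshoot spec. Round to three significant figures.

ω_n ≈ 312 rad/s

ζ = −ln(OS)/√(π² + (ln OS)²). With OS = 0.0664, ln OS = −2.712 and ζ = 2.712/4.150 = 0.653.
Then ω_n = 4/(ζ t_s) = 4/(0.653 × 0.0196) = 312 rad/s.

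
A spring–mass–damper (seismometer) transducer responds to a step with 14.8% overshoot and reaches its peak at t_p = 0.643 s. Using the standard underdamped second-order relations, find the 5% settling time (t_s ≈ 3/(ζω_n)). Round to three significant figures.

ζ from %OS: ζ = |ln 0.148|/√(π²+ln²0.148) = 0.520.
From t_p = π/ω_d, ω_d = π/0.643 = 4.89 rad/s, so ω_n = ω_d/√(1−ζ²) = 5.72 rad/s.
t_s ≈ 3/(ζω_n) = 3/(0.520·5.72) = 1.01 s.

t_s ≈ 1.01 s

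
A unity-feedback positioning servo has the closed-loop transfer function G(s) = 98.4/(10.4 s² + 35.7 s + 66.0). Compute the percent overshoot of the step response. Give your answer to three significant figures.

Dividing through by 10.4: denominator becomes s² + 3.433 s + 6.346.
So ω_n = √6.346 = 2.52 rad/s and ζ = 3.433/(2·2.52) = 0.681.
Overshoot: exp(−π·0.681/√(1−0.681²)) = 0.0537, i.e. 5.37%.

%OS ≈ 5.37%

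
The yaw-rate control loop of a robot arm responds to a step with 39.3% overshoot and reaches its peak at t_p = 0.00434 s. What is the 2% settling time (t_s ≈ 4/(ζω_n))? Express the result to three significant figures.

t_s ≈ 0.0186 s

The overshoot fixes ζ = −ln(OS)/√(π²+ln²(OS)) = 0.285.
t_p = π/ω_d ⇒ ω_d = 724 rad/s; then ω_n = ω_d/√(1−ζ²) = 755 rad/s.
t_s ≈ 4/(ζω_n) = 4/(0.285·755) = 0.0186 s.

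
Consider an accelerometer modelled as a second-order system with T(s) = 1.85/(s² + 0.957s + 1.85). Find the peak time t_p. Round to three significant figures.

Comparing the denominator to s² + 2ζω_n s + ω_n²: ω_n = √1.85 = 1.36 rad/s, and 2ζω_n = 0.957 so ζ = 0.957/(2·1.36) = 0.352.
ω_d = ω_n√(1−ζ²) = 1.27 rad/s. Then t_p = π/ω_d = 2.47 s.

t_p ≈ 2.47 s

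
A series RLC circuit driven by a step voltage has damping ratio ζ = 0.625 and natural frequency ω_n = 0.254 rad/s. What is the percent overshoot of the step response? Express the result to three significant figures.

For an underdamped second-order system, %OS = 100·exp(−πζ/√(1−ζ²)).
πζ/√(1−ζ²) = π·0.625/√(1−0.391) = 2.515, so %OS = 100·e^(−2.515) = 8.08%.

%OS ≈ 8.08%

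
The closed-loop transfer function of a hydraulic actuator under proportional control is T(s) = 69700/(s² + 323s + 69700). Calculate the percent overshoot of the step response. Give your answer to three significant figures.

Comparing the denominator to s² + 2ζω_n s + ω_n²: ω_n = √69700 = 264 rad/s, and 2ζω_n = 323 so ζ = 323/(2·264) = 0.612.
%OS = 100·exp(−πζ/√(1−ζ²)) = 8.81%.

%OS ≈ 8.81%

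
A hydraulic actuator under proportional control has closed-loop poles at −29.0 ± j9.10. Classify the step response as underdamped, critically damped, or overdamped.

underdamped

Since the poles form a complex-conjugate pair with nonzero imaginary part, the response is underdamped.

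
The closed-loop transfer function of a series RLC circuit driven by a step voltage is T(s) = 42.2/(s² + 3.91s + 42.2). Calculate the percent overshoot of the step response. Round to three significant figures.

%OS ≈ 37.1%

Comparing the denominator to s² + 2ζω_n s + ω_n²: ω_n = √42.2 = 6.50 rad/s, and 2ζω_n = 3.91 so ζ = 3.91/(2·6.50) = 0.301.
Overshoot: exp(−π·0.301/√(1−0.301²)) = 0.371, i.e. 37.1%.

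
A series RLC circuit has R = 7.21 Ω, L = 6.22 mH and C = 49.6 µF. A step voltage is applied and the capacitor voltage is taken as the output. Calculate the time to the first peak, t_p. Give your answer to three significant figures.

For a series RLC circuit (capacitor voltage as output), ω_n = 1/√(LC) = 1/√(6.22 mH · 49.6 µF) = 1800 rad/s.
ζ = (R/2)·√(C/L) = (7.21/2)·√(49.6 µF/6.22 mH) = 0.322.
The damped frequency ω_d = ω_n√(1−ζ²) = 1700 rad/s. t_p = π/ω_d = 0.00184 s.

t_p ≈ 0.00184 s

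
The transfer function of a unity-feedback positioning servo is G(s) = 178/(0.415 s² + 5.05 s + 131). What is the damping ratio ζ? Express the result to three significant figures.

ζ ≈ 0.342

Dividing through by 0.415: denominator becomes s² + 12.17 s + 315.7.
So ω_n = √315.7 = 17.8 rad/s and ζ = 12.17/(2·17.8) = 0.342.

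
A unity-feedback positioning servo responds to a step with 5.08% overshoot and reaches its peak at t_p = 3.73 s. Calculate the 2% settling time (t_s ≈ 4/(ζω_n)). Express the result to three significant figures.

t_s ≈ 5.01 s

The overshoot fixes ζ = −ln(OS)/√(π²+ln²(OS)) = 0.688.
From t_p = π/ω_d, ω_d = π/3.73 = 0.842 rad/s, so ω_n = ω_d/√(1−ζ²) = 1.16 rad/s.
t_s ≈ 4/(ζω_n) = 4/(0.688·1.16) = 5.01 s.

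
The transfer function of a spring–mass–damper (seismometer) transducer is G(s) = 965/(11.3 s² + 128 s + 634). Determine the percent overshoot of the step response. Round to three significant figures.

%OS ≈ 2.65%

Dividing through by 11.3: denominator becomes s² + 11.33 s + 56.11.
So ω_n = √56.11 = 7.49 rad/s and ζ = 11.33/(2·7.49) = 0.756.
Overshoot: exp(−π·0.756/√(1−0.756²)) = 0.0265, i.e. 2.65%.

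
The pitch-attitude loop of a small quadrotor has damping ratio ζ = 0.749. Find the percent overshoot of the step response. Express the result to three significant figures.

%OS ≈ 2.87%

For an underdamped second-order system, %OS = 100·exp(−πζ/√(1−ζ²)).
πζ/√(1−ζ²) = π·0.749/√(1−0.561) = 3.551, so %OS = 100·e^(−3.551) = 2.87%.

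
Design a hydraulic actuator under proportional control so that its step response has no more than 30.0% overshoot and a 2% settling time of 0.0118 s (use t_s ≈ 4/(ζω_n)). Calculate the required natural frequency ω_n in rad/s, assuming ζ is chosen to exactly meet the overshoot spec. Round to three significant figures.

ω_n ≈ 947 rad/s

From %OS = 100·exp(−πζ/√(1−ζ²)), invert to get ζ = −ln(OS)/√(π² + ln²(OS)) with OS = 0.300.
−ln 0.300 = 1.204, so ζ = 1.204/√(π² + 1.450) = 0.358.
From t_s ≈ 4/(ζω_n): ω_n = 4/(ζ·t_s) = 4/(0.358·0.0118) = 947 rad/s.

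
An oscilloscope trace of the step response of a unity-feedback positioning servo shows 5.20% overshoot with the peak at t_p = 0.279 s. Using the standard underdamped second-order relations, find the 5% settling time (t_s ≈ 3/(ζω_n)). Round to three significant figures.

From the overshoot, ζ = −ln(OS)/√(π²+ln²(OS)) = 0.685.
t_p = π/ω_d ⇒ ω_d = 11.3 rad/s; then ω_n = ω_d/√(1−ζ²) = 15.5 rad/s.
t_s ≈ 3/(ζω_n) = 3/(0.685·15.5) = 0.283 s.

t_s ≈ 0.283 s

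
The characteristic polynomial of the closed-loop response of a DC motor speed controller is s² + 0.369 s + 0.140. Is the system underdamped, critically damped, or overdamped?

a² − 4b = 0.369² − 4·0.140 < 0 (complex roots); the system is underdamped.

underdamped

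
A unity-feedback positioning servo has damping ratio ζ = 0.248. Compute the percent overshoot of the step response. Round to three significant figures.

%OS ≈ 44.7%

For an underdamped second-order system, %OS = 100·exp(−πζ/√(1−ζ²)).
πζ/√(1−ζ²) = π·0.248/√(1−0.0615) = 0.8042, so %OS = 100·e^(−0.8042) = 44.7%.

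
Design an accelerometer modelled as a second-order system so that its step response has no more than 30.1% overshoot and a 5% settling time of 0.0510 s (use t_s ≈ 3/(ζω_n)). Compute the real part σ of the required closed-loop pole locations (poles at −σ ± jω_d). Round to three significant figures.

σ ≈ 58.8

The settling-time spec alone fixes σ = ζω_n = 3/t_s = 3/0.0510 = 58.8.
(Overshoot then fixes ζ = 0.357 and hence ω_d = σ·√(1−ζ²)/ζ = 154 rad/s.)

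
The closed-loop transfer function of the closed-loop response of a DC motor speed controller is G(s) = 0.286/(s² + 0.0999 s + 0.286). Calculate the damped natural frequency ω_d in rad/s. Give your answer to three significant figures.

ω_d ≈ 0.532 rad/s

ω_n = √0.286 = 0.535 rad/s; ζ = 0.0999/(2·0.535) = 0.0934.
ω_d = ω_n√(1−ζ²) = 0.532 rad/s.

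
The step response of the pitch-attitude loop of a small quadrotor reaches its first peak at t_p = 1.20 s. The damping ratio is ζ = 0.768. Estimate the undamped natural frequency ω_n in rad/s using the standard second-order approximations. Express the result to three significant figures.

Peak time t_p = π/ω_d, so ω_d = π/t_p = π/1.20 = 2.62 rad/s.
ω_n = ω_d/√(1−ζ²) = 2.62/√0.410 = 4.09 rad/s.

ω_n ≈ 4.09 rad/s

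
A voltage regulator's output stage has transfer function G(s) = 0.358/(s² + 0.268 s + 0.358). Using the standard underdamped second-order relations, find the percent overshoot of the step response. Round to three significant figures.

%OS ≈ 48.6%

Matching coefficients with s² + 2ζω_n s + ω_n² gives ω_n² = 0.358 ⇒ ω_n = 0.598 rad/s, and ζ = 0.268/(2ω_n) = 0.224.
Overshoot: exp(−π·0.224/√(1−0.224²)) = 0.486, i.e. 48.6%.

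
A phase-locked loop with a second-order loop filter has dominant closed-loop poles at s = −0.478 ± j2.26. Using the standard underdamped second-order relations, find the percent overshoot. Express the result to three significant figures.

The poles are at −σ ± jω_d with σ = 0.478 and ω_d = 2.26, so ω_n = √(σ²+ω_d²) = 2.31 rad/s and ζ = σ/ω_n = 0.207.
Overshoot: exp(−π·0.207/√(1−0.207²)) = 0.515, i.e. 51.5%.

%OS ≈ 51.5%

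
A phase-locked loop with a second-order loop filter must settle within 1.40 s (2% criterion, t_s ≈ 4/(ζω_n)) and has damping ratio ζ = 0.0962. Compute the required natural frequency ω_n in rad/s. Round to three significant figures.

ω_n ≈ 29.7 rad/s

Rearranging t_s ≈ 4/(ζω_n) gives ω_n = 4/(ζ·t_s) = 4/(0.0962 × 1.40) = 29.7 rad/s.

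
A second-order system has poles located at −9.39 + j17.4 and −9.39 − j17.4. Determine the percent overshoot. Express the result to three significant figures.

%OS ≈ 18.4%

The poles are at −σ ± jω_d with σ = 9.39 and ω_d = 17.4, so ω_n = √(σ²+ω_d²) = 19.8 rad/s and ζ = σ/ω_n = 0.475.
%OS = 100·exp(−πζ/√(1−ζ²)) = 18.4%.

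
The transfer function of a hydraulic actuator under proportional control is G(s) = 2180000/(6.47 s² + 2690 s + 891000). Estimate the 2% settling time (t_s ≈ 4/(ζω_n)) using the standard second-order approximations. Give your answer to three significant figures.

Dividing through by 6.47: denominator becomes s² + 415.8 s + 137700.
So ω_n = √137700 = 371 rad/s and ζ = 415.8/(2·371) = 0.560.
t_s ≈ 4/(ζω_n) = 0.0192 s.

t_s ≈ 0.0192 s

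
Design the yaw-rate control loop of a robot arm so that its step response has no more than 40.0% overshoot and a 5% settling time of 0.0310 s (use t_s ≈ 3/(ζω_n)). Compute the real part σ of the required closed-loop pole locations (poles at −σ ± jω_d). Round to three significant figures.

The settling-time spec alone fixes σ = ζω_n = 3/t_s = 3/0.0310 = 96.8.
(Overshoot then fixes ζ = 0.280 and hence ω_d = σ·√(1−ζ²)/ζ = 332 rad/s.)

σ ≈ 96.8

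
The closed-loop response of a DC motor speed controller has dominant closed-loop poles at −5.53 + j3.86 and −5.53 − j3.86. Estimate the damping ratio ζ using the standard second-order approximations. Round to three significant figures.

The poles are at −σ ± jω_d with σ = 5.53 and ω_d = 3.86, so ω_n = √(σ²+ω_d²) = 6.74 rad/s and ζ = σ/ω_n = 0.820.

ζ ≈ 0.820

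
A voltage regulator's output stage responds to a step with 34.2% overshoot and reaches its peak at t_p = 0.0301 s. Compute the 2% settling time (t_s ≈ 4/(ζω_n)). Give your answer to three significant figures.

The overshoot fixes ζ = −ln(OS)/√(π²+ln²(OS)) = 0.323.
From t_p = π/ω_d, ω_d = π/0.0301 = 104 rad/s, so ω_n = ω_d/√(1−ζ²) = 110 rad/s.
t_s ≈ 4/(ζω_n) = 4/(0.323·110) = 0.112 s.

t_s ≈ 0.112 s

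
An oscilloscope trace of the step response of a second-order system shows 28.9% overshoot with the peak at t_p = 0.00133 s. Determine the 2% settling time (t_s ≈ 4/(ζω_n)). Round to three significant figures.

ζ from %OS: ζ = |ln 0.289|/√(π²+ln²0.289) = 0.367.
From t_p = π/ω_d, ω_d = π/0.00133 = 2360 rad/s, so ω_n = ω_d/√(1−ζ²) = 2540 rad/s.
t_s ≈ 4/(ζω_n) = 4/(0.367·2540) = 0.00429 s.

t_s ≈ 0.00429 s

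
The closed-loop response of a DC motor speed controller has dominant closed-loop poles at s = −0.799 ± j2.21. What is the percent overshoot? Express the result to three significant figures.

With σ = 0.799, ω_d = 2.21: ω_n = √(σ²+ω_d²) = 2.35 rad/s, ζ = σ/ω_n = 0.340.
Overshoot: exp(−π·0.340/√(1−0.340²)) = 0.321, i.e. 32.1%.

%OS ≈ 32.1%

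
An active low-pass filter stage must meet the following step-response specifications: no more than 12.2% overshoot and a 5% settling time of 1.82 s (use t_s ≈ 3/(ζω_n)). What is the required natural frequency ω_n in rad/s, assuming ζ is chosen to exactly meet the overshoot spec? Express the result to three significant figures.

ω_n ≈ 2.96 rad/s

ζ = −ln(OS)/√(π² + (ln OS)²). With OS = 0.122, ln OS = −2.104 and ζ = 2.104/3.781 = 0.556.
Then ω_n = 3/(ζ t_s) = 3/(0.556 × 1.82) = 2.96 rad/s.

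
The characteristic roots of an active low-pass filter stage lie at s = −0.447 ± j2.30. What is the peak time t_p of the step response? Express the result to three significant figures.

t_p ≈ 1.37 s

t_p = π/ω_d with ω_d = 2.30 (the imaginary part), so t_p = 1.37 s.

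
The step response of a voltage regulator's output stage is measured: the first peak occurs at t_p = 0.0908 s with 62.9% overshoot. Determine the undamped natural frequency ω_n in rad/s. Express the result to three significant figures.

ζ from %OS: ζ = |ln 0.629|/√(π²+ln²0.629) = 0.146.
From t_p = π/ω_d, ω_d = π/0.0908 = 34.6 rad/s, so ω_n = ω_d/√(1−ζ²) = 35.0 rad/s.

ω_n ≈ 35.0 rad/s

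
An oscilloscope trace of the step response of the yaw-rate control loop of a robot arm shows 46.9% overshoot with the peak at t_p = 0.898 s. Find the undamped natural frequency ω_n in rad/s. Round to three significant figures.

ω_n ≈ 3.60 rad/s

From the overshoot, ζ = −ln(OS)/√(π²+ln²(OS)) = 0.234.
t_p = π/ω_d ⇒ ω_d = 3.50 rad/s; then ω_n = ω_d/√(1−ζ²) = 3.60 rad/s.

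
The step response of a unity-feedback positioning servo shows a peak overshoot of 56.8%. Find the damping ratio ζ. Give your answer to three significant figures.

ζ = −ln(OS)/√(π² + (ln OS)²). With OS = 0.568, ln OS = −0.5656 and ζ = 0.5656/3.192 = 0.177.

ζ ≈ 0.177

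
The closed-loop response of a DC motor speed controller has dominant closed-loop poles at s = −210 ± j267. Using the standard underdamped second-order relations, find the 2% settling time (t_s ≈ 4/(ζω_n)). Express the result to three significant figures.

For poles at −σ ± jω_d, ζω_n = σ = 210, so t_s ≈ 4/σ = 0.0190 s.

t_s ≈ 0.0190 s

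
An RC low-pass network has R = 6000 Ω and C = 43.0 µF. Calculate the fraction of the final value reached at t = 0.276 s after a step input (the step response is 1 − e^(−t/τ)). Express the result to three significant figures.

τ = RC = 6000 × 43.0 µF = 0.258 s.
y(t)/y_∞ = 1 − e^(−t/τ) = 1 − e^(−0.276/0.258) = 1 − e^(−1.07) = 0.657.

y/y_∞ ≈ 0.657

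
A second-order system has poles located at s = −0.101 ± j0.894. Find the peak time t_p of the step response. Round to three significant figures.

t_p ≈ 3.51 s

t_p = π/ω_d with ω_d = 0.894 (the imaginary part), so t_p = 3.51 s.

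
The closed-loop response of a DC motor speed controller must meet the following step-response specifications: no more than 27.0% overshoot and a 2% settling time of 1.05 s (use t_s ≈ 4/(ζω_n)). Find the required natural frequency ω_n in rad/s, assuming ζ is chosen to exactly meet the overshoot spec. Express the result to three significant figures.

ω_n ≈ 9.90 rad/s

ζ = −ln(OS)/√(π² + (ln OS)²). With OS = 0.270, ln OS = −1.309 and ζ = 1.309/3.404 = 0.385.
From t_s ≈ 4/(ζω_n): ω_n = 4/(ζ·t_s) = 4/(0.385·1.05) = 9.90 rad/s.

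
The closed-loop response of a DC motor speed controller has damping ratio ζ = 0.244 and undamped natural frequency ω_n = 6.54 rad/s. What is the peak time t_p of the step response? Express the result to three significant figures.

t_p ≈ 0.495 s

The damped frequency is ω_d = ω_n√(1−ζ²) = 6.54·√(1−0.0595) = 6.34 rad/s.
Peak time t_p = π/ω_d = π/6.34 = 0.495 s.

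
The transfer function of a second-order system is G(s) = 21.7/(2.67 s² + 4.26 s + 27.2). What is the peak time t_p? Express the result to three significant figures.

t_p ≈ 1.02 s

Dividing through by 2.67: denominator becomes s² + 1.596 s + 10.19.
So ω_n = √10.19 = 3.19 rad/s and ζ = 1.596/(2·3.19) = 0.250.
ω_d = ω_n√(1−ζ²) = 3.09 rad/s. t_p = π/ω_d = 1.02 s.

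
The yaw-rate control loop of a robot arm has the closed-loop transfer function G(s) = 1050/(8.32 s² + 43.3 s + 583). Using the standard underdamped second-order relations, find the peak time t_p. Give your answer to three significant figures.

Dividing through by 8.32: denominator becomes s² + 5.204 s + 70.07.
So ω_n = √70.07 = 8.37 rad/s and ζ = 5.204/(2·8.37) = 0.311.
ω_d = ω_n√(1−ζ²) = 7.96 rad/s. t_p = π/ω_d = 0.395 s.

t_p ≈ 0.395 s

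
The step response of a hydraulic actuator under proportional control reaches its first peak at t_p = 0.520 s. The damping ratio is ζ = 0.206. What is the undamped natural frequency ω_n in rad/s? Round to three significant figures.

ω_n ≈ 6.17 rad/s

Peak time t_p = π/ω_d, so ω_d = π/t_p = π/0.520 = 6.04 rad/s.
ω_n = ω_d/√(1−ζ²) = 6.04/√0.958 = 6.17 rad/s.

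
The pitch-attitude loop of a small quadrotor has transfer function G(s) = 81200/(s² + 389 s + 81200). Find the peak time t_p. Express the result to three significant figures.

Matching coefficients with s² + 2ζω_n s + ω_n² gives ω_n² = 81200 ⇒ ω_n = 285 rad/s, and ζ = 389/(2ω_n) = 0.683.
The damped frequency ω_d = ω_n√(1−ζ²) = 208 rad/s. Then t_p = π/ω_d = 0.0151 s.

t_p ≈ 0.0151 s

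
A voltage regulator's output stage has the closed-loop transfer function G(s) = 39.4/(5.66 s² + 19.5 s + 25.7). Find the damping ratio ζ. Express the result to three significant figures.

ζ ≈ 0.808

Dividing through by 5.66: denominator becomes s² + 3.445 s + 4.541.
So ω_n = √4.541 = 2.13 rad/s and ζ = 3.445/(2·2.13) = 0.808.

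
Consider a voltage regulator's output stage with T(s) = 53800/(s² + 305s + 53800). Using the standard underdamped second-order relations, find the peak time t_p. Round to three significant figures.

t_p ≈ 0.0180 s

Matching coefficients with s² + 2ζω_n s + ω_n² gives ω_n² = 53800 ⇒ ω_n = 232 rad/s, and ζ = 305/(2ω_n) = 0.657.
ω_d = 232·√(1 − 0.657²) = 175 rad/s. Then t_p = π/ω_d = 0.0180 s.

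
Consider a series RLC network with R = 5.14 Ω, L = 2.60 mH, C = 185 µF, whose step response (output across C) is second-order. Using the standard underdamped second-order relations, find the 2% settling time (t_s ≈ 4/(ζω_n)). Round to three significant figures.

For a series RLC circuit (capacitor voltage as output), ω_n = 1/√(LC) = 1/√(2.60 mH · 185 µF) = 1440 rad/s.
ζ = (R/2)·√(C/L) = (5.14/2)·√(185 µF/2.60 mH) = 0.686.
t_s ≈ 4/(ζω_n) = 0.00405 s.

t_s ≈ 0.00405 s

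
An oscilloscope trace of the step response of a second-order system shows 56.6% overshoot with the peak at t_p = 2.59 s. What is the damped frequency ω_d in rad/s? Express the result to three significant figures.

t_p = π/ω_d, so ω_d = π/2.59 = 1.21 rad/s.

ω_d ≈ 1.21 rad/s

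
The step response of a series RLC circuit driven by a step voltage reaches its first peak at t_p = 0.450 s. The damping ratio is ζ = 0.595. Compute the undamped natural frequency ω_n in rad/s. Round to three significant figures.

ω_n ≈ 8.69 rad/s

Peak time t_p = π/ω_d, so ω_d = π/t_p = π/0.450 = 6.98 rad/s.
ω_n = ω_d/√(1−ζ²) = 6.98/√0.646 = 8.69 rad/s.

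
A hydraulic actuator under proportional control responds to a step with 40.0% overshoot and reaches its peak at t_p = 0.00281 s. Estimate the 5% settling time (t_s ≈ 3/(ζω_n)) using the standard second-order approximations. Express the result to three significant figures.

From the overshoot, ζ = −ln(OS)/√(π²+ln²(OS)) = 0.280.
t_p = π/ω_d ⇒ ω_d = 1120 rad/s; then ω_n = ω_d/√(1−ζ²) = 1160 rad/s.
t_s ≈ 3/(ζω_n) = 3/(0.280·1160) = 0.00920 s.

t_s ≈ 0.00920 s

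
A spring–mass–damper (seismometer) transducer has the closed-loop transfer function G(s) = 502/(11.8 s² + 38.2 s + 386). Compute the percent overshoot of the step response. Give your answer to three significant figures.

%OS ≈ 39.6%

Dividing through by 11.8: denominator becomes s² + 3.237 s + 32.71.
So ω_n = √32.71 = 5.72 rad/s and ζ = 3.237/(2·5.72) = 0.283.
%OS = 100 e^{−πζ/√(1−ζ²)} with ζ = 0.283 gives 39.6%.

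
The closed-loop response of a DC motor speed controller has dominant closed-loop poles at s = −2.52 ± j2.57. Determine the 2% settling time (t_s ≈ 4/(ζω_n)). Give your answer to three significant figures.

For poles at −σ ± jω_d, ζω_n = σ = 2.52, so t_s ≈ 4/σ = 1.59 s.

t_s ≈ 1.59 s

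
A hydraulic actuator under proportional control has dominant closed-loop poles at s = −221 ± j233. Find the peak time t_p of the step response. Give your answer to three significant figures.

t_p ≈ 0.0135 s

t_p = π/ω_d with ω_d = 233 (the imaginary part), so t_p = 0.0135 s.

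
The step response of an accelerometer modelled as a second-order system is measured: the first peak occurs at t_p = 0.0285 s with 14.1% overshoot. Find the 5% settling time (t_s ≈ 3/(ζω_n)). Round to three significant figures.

t_s ≈ 0.0436 s

The overshoot fixes ζ = −ln(OS)/√(π²+ln²(OS)) = 0.529.
From t_p = π/ω_d, ω_d = π/0.0285 = 110 rad/s, so ω_n = ω_d/√(1−ζ²) = 130 rad/s.
t_s ≈ 3/(ζω_n) = 3/(0.529·130) = 0.0436 s.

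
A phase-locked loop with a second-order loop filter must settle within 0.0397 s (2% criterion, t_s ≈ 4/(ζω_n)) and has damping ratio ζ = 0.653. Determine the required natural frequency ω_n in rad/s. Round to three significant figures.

Rearranging t_s ≈ 4/(ζω_n) gives ω_n = 4/(ζ·t_s) = 4/(0.653 × 0.0397) = 154 rad/s.

ω_n ≈ 154 rad/s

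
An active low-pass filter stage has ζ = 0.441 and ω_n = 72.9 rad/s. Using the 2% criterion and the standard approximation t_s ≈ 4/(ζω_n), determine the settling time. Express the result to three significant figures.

t_s ≈ 4/(ζω_n) = 4/(0.441 × 72.9) = 0.124 s.

t_s ≈ 0.124 s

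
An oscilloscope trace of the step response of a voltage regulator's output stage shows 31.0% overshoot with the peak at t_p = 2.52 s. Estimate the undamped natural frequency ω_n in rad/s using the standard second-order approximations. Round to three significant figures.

ω_n ≈ 1.33 rad/s

From the overshoot, ζ = −ln(OS)/√(π²+ln²(OS)) = 0.349.
From t_p = π/ω_d, ω_d = π/2.52 = 1.25 rad/s, so ω_n = ω_d/√(1−ζ²) = 1.33 rad/s.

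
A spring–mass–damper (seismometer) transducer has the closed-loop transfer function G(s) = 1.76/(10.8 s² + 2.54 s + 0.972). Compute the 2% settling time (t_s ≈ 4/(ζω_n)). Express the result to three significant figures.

t_s ≈ 34.0 s

Dividing through by 10.8: denominator becomes s² + 0.2352 s + 0.09000.
So ω_n = √0.09000 = 0.300 rad/s and ζ = 0.2352/(2·0.300) = 0.392.
t_s ≈ 4/(ζω_n) = 34.0 s.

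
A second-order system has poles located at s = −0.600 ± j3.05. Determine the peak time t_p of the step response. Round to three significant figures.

t_p = π/ω_d with ω_d = 3.05 (the imaginary part), so t_p = 1.03 s.

t_p ≈ 1.03 s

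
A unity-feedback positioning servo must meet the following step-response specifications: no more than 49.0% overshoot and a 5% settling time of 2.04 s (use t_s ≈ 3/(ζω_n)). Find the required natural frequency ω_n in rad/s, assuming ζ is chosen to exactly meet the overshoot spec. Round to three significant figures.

ω_n ≈ 6.64 rad/s

Inverting the overshoot relation: ζ = |ln 0.490|/√(π² + ln²0.490) = 0.221.
Then ω_n = 3/(ζ t_s) = 3/(0.221 × 2.04) = 6.64 rad/s.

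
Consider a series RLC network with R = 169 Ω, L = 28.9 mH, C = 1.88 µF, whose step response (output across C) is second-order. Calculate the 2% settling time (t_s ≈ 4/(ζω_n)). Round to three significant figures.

t_s ≈ 0.00137 s

For a series RLC circuit (capacitor voltage as output), ω_n = 1/√(LC) = 1/√(28.9 mH · 1.88 µF) = 4290 rad/s.
ζ = (R/2)·√(C/L) = (169/2)·√(1.88 µF/28.9 mH) = 0.682.
t_s ≈ 4/(ζω_n) = 0.00137 s.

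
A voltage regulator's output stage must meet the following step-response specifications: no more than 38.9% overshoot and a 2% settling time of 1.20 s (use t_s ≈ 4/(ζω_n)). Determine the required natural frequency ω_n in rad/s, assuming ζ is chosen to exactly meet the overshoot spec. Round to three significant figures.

From %OS = 100·exp(−πζ/√(1−ζ²)), invert to get ζ = −ln(OS)/√(π² + ln²(OS)) with OS = 0.389.
−ln 0.389 = 0.9442, so ζ = 0.9442/√(π² + 0.8915) = 0.288.
From t_s ≈ 4/(ζω_n): ω_n = 4/(ζ·t_s) = 4/(0.288·1.20) = 11.6 rad/s.

ω_n ≈ 11.6 rad/s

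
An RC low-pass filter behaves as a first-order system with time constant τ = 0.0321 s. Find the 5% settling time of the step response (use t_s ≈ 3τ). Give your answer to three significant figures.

t_s ≈ 3τ = 0.0963 s.

t_s ≈ 0.0963 s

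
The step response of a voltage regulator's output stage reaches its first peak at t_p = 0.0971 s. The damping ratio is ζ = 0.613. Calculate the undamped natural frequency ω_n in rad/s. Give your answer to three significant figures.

ω_n ≈ 41.0 rad/s

Peak time t_p = π/ω_d, so ω_d = π/t_p = π/0.0971 = 32.4 rad/s.
ω_n = ω_d/√(1−ζ²) = 32.4/√0.624 = 41.0 rad/s.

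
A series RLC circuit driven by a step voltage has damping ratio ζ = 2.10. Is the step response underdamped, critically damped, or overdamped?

overdamped

Since ζ = 2.10 > 1, the system is overdamped.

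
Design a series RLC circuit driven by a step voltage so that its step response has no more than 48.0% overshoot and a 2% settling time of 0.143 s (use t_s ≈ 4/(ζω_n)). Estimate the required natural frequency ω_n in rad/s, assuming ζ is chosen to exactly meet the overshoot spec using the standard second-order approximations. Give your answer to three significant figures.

ω_n ≈ 123 rad/s

ζ = −ln(OS)/√(π² + (ln OS)²). With OS = 0.480, ln OS = −0.7340 and ζ = 0.7340/3.226 = 0.228.
From t_s ≈ 4/(ζω_n): ω_n = 4/(ζ·t_s) = 4/(0.228·0.143) = 123 rad/s.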